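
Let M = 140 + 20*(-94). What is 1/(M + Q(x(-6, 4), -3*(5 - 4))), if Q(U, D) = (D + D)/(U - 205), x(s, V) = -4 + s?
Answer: -215/374094 ≈ -0.00057472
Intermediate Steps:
M = -1740 (M = 140 - 1880 = -1740)
Q(U, D) = 2*D/(-205 + U) (Q(U, D) = (2*D)/(-205 + U) = 2*D/(-205 + U))
1/(M + Q(x(-6, 4), -3*(5 - 4))) = 1/(-1740 + 2*(-3*(5 - 4))/(-205 + (-4 - 6))) = 1/(-1740 + 2*(-3*1)/(-205 - 10)) = 1/(-1740 + 2*(-3)/(-215)) = 1/(-1740 + 2*(-3)*(-1/215)) = 1/(-1740 + 6/215) = 1/(-374094/215) = -215/374094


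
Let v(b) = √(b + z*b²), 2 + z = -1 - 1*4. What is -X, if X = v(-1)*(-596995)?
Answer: 1193990*I*√2 ≈ 1.6886e+6*I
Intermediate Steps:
z = -7 (z = -2 + (-1 - 1*4) = -2 + (-1 - 4) = -2 - 5 = -7)
v(b) = √(b - 7*b²)
X = -1193990*I*√2 (X = √(-(1 - 7*(-1)))*(-596995) = √(-(1 + 7))*(-596995) = √(-1*8)*(-596995) = √(-8)*(-596995) = (2*I*√2)*(-596995) = -1193990*I*√2 ≈ -1.6886e+6*I)
-X = -(-1193990)*I*√2 = 1193990*I*√2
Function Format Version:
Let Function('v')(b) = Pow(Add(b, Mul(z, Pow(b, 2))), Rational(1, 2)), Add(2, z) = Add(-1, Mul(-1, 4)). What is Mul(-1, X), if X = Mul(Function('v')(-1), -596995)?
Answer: Mul(1193990, I, Pow(2, Rational(1, 2))) ≈ Mul(1.6886e+6, I)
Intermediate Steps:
z = -7 (z = Add(-2, Add(-1, Mul(-1, 4))) = Add(-2, Add(-1, -4)) = Add(-2, -5) = -7)
Function('v')(b) = Pow(Add(b, Mul(-7, Pow(b, 2))), Rational(1, 2))
X = Mul(-1193990, I, Pow(2, Rational(1, 2))) (X = Mul(Pow(Mul(-1, Add(1, Mul(-7, -1))), Rational(1, 2)), -596995) = Mul(Pow(Mul(-1, Add(1, 7)), Rational(1, 2)), -596995) = Mul(Pow(Mul(-1, 8), Rational(1, 2)), -596995) = Mul(Pow(-8, Rational(1, 2)), -596995) = Mul(Mul(2, I, Pow(2, Rational(1, 2))), -596995) = Mul(-1193990, I, Pow(2, Rational(1, 2))) ≈ Mul(-1.6886e+6, I))
Mul(-1, X) = Mul(-1, Mul(-1193990, I, Pow(2, Rational(1, 2)))) = Mul(1193990, I, Pow(2, Rational(1, 2)))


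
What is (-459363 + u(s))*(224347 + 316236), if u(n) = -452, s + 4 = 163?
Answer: -248568172145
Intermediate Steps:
s = 159 (s = -4 + 163 = 159)
(-459363 + u(s))*(224347 + 316236) = (-459363 - 452)*(224347 + 316236) = -459815*540583 = -248568172145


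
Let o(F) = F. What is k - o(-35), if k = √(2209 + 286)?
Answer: 35 + √2495 ≈ 84.950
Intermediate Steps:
k = √2495 ≈ 49.950
k - o(-35) = √2495 - 1*(-35) = √2495 + 35 = 35 + √2495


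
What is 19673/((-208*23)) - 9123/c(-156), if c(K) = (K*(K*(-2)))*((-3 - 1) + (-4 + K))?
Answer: -251726959/61196928 ≈ -4.1134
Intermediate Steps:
c(K) = -2*K**2*(-8 + K) (c(K) = (K*(-2*K))*(-4 + (-4 + K)) = (-2*K**2)*(-8 + K) = -2*K**2*(-8 + K))
19673/((-208*23)) - 9123/c(-156) = 19673/((-208*23)) - 9123*1/(48672*(8 - 1*(-156))) = 19673/(-4784) - 9123*1/(48672*(8 + 156)) = 19673*(-1/4784) - 9123/(2*24336*164) = -19673/4784 - 9123/7982208 = -19673/4784 - 9123*1/7982208 = -19673/4784 - 3041/2660736 = -251726959/61196928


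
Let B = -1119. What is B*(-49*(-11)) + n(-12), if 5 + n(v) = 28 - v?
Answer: -603106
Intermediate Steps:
n(v) = 23 - v (n(v) = -5 + (28 - v) = 23 - v)
B*(-49*(-11)) + n(-12) = -(-54831)*(-11) + (23 - 1*(-12)) = -1119*539 + (23 + 12) = -603141 + 35 = -603106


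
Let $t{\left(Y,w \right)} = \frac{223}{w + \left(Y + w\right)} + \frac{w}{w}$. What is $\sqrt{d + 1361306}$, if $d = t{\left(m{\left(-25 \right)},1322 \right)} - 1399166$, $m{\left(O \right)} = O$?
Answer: $\frac{i \sqrt{28853376918}}{873} \approx 194.57 i$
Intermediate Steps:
$t{\left(Y,w \right)} = 1 + \frac{223}{Y + 2 w}$ ($t{\left(Y,w \right)} = \frac{223}{Y + 2 w} + 1 = 1 + \frac{223}{Y + 2 w}$)
$d = - \frac{3664412912}{2619}$ ($d = \frac{223 - 25 + 2 \cdot 1322}{-25 + 2 \cdot 1322} - 1399166 = \frac{223 - 25 + 2644}{-25 + 2644} - 1399166 = \frac{1}{2619} \cdot 2842 - 1399166 = \frac{2842}{2619} - 1399166 = - \frac{3664412912}{2619} \approx -1.3992 \cdot 10^{6}$)
$\sqrt{d + 1361306} = \sqrt{- \frac{3664412912}{2619} + 1361306} = \sqrt{- \frac{99152498}{2619}} = \frac{i \sqrt{28853376918}}{873}$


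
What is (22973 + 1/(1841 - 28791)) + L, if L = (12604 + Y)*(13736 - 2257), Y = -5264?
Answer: 2271314549349/26950 ≈ 8.4279e+7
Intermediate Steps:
L = 84255860 (L = (12604 - 5264)*(13736 - 2257) = 7340*11479 = 84255860)
(22973 + 1/(1841 - 28791)) + L = (22973 + 1/(1841 - 28791)) + 84255860 = (22973 + 1/(-26950)) + 84255860 = (22973 - 1/26950) + 84255860 = 619122349/26950 + 84255860 = 2271314549349/26950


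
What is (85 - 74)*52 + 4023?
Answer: 4595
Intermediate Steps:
(85 - 74)*52 + 4023 = 11*52 + 4023 = 572 + 4023 = 4595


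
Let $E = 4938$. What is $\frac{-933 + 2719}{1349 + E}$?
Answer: $\frac{1786}{6287} \approx 0.28408$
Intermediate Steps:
$\frac{-933 + 2719}{1349 + E} = \frac{-933 + 2719}{1349 + 4938} = \frac{1786}{6287}$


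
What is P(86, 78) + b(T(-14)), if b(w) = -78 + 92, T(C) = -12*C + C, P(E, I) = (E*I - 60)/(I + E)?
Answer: 2236/41 ≈ 54.537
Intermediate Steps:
P(E, I) = (-60 + E*I)/(E + I)
T(C) = -11*C
b(w) = 14
P(86, 78) + b(T(-14)) = (-60 + 86*78)/(86 + 78) + 14 = (-60 + 6708)/164 + 14 = (1/164)*6648 + 14 = 1662/41 + 14 = 2236/41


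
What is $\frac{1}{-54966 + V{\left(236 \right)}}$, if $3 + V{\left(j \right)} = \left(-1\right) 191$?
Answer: $- \frac{1}{55160} \approx -1.8129 \cdot 10^{-5}$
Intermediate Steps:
$V{\left(j \right)} = -194$ ($V{\left(j \right)} = -3 - 191 = -194$)
$\frac{1}{-54966 + V{\left(236 \right)}} = \frac{1}{-54966 - 194} = \frac{1}{-55160} = - \frac{1}{55160}$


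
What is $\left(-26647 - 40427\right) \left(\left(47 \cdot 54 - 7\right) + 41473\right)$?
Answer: $-2951524296$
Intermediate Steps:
$\left(-26647 - 40427\right) \left(\left(47 \cdot 54 - 7\right) + 41473\right) = - 67074 \left(\left(2538 - 7\right) + 41473\right) = - 67074 \left(2531 + 41473\right) = \left(-67074\right) 44004 = -2951524296$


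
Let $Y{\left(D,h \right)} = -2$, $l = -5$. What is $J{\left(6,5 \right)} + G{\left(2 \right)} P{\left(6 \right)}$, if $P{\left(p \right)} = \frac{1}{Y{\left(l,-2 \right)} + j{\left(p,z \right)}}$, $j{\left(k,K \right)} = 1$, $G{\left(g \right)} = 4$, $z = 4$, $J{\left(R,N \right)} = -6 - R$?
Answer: $-16$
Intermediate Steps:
$P{\left(p \right)} = -1$ ($P{\left(p \right)} = \frac{1}{-2 + 1} = \frac{1}{-1} = -1$)
$J{\left(6,5 \right)} + G{\left(2 \right)} P{\left(6 \right)} = \left(-6 - 6\right) + 4 \left(-1\right) = \left(-6 - 6\right) - 4 = -12 - 4 = -16$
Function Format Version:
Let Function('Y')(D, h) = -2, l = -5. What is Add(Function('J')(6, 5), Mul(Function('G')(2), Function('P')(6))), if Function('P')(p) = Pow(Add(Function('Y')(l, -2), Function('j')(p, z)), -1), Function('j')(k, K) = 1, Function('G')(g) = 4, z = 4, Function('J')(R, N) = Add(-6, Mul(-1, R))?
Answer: -16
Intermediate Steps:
Function('P')(p) = -1 (Function('P')(p) = Pow(Add(-2, 1), -1) = Pow(-1, -1) = -1)
Add(Function('J')(6, 5), Mul(Function('G')(2), Function('P')(6))) = Add(Add(-6, Mul(-1, 6)), Mul(4, -1)) = Add(Add(-6, -6), -4) = Add(-12, -4) = -16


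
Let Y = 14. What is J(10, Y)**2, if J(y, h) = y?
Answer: 100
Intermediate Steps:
J(10, Y)**2 = 10**2 = 100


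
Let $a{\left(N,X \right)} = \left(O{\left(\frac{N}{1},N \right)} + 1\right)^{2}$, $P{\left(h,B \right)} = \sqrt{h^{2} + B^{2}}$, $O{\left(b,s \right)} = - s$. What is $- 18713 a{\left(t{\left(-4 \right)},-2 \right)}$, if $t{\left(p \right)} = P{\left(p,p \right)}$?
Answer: $-617529 + 149704 \sqrt{2} \approx -4.0582 \cdot 10^{5}$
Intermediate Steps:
$P{\left(h,B \right)} = \sqrt{B^{2} + h^{2}}$
$t{\left(p \right)} = \sqrt{2} \sqrt{p^{2}}$ ($t{\left(p \right)} = \sqrt{p^{2} + p^{2}} = \sqrt{2 p^{2}} = \sqrt{2} \sqrt{p^{2}}$)
$a{\left(N,X \right)} = \left(1 - N\right)^{2}$ ($a{\left(N,X \right)} = \left(- N + 1\right)^{2} = \left(1 - N\right)^{2}$)
$- 18713 a{\left(t{\left(-4 \right)},-2 \right)} = - 18713 \left(-1 + \sqrt{2} \sqrt{\left(-4\right)^{2}}\right)^{2} = - 18713 \left(-1 + \sqrt{2} \sqrt{16}\right)^{2} = - 18713 \left(-1 + \sqrt{2} \cdot 4\right)^{2} = - 18713 \left(-1 + 4 \sqrt{2}\right)^{2}$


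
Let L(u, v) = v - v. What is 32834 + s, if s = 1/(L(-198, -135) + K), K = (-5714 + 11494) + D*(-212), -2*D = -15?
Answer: 137574461/4190 ≈ 32834.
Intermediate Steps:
D = 15/2 (D = -½*(-15) = 15/2 ≈ 7.5000)
L(u, v) = 0
K = 4190 (K = (-5714 + 11494) + (15/2)*(-212) = 5780 - 1590 = 4190)
s = 1/4190 (s = 1/(0 + 4190) = 1/4190 ≈ 0.00023866)
32834 + s = 32834 + 1/4190 = 137574461/4190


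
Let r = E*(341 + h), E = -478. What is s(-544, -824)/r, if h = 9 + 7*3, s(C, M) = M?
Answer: 412/88669 ≈ 0.0046465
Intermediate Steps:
h = 30 (h = 9 + 21 = 30)
r = -177338 (r = -478*(341 + 30) = -478*371 = -177338)
s(-544, -824)/r = -824/(-177338) = -824*(-1/177338) = 412/88669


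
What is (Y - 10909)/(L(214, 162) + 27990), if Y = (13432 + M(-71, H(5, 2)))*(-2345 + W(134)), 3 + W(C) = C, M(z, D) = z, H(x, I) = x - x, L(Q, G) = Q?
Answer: -29592163/28204 ≈ -1049.2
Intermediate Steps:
H(x, I) = 0
W(C) = -3 + C
Y = -29581254 (Y = (13432 - 71)*(-2345 + (-3 + 134)) = 13361*(-2345 + 131) = 13361*(-2214) = -29581254)
(Y - 10909)/(L(214, 162) + 27990) = (-29581254 - 10909)/(214 + 27990) = -29592163/28204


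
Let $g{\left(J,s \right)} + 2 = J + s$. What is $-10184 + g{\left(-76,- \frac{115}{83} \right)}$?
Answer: $- \frac{851861}{83} \approx -10263.0$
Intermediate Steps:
$g{\left(J,s \right)} = -2 + J + s$ ($g{\left(J,s \right)} = -2 + \left(J + s\right) = -2 + J + s$)
$-10184 + g{\left(-76,- \frac{115}{83} \right)} = -10184 - \left(78 + \frac{115}{83}\right) = -10184 - \frac{6589}{83} = - \frac{851861}{83}$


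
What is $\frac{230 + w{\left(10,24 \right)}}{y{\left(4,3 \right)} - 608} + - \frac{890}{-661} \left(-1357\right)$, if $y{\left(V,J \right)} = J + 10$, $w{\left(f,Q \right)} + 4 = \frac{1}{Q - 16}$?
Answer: $- \frac{5749990549}{3146360} \approx -1827.5$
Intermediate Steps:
$w{\left(f,Q \right)} = -4 + \frac{1}{-16 + Q}$ ($w{\left(f,Q \right)} = -4 + \frac{1}{Q - 16} = -4 + \frac{1}{-16 + Q}$)
$y{\left(V,J \right)} = 10 + J$
$\frac{230 + w{\left(10,24 \right)}}{y{\left(4,3 \right)} - 608} + - \frac{890}{-661} \left(-1357\right) = \frac{230 + \frac{65 - 96}{-16 + 24}}{\left(10 + 3\right) - 608} + - \frac{890}{-661} \left(-1357\right) = \frac{230 + \frac{65 - 96}{8}}{13 - 608} + \left(-890\right) \left(- \frac{1}{661}\right) \left(-1357\right) = \frac{230 + \frac{1}{8} \left(-31\right)}{-595} + \frac{890}{661} \left(-1357\right) = \left(230 - \frac{31}{8}\right) \left(- \frac{1}{595}\right) - \frac{1207730}{661} = \frac{1809}{8} \left(- \frac{1}{595}\right) - \frac{1207730}{661} = - \frac{1809}{4760} - \frac{1207730}{661} = - \frac{5749990549}{3146360}$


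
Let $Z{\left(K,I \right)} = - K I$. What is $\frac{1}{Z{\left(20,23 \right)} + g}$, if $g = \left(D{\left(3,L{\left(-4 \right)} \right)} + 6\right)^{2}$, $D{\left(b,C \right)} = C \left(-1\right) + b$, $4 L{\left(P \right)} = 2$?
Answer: $- \frac{4}{1551} \approx -0.002579$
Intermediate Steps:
$L{\left(P \right)} = \frac{1}{2}$ ($L{\left(P \right)} = \frac{1}{4} \cdot 2 = \frac{1}{2}$)
$Z{\left(K,I \right)} = - I K$
$D{\left(b,C \right)} = b - C$ ($D{\left(b,C \right)} = - C + b = b - C$)
$g = \frac{289}{4}$ ($g = \left(\left(3 - \frac{1}{2}\right) + 6\right)^{2} = \left(\frac{5}{2} + 6\right)^{2} = \left(\frac{17}{2}\right)^{2} = \frac{289}{4} \approx 72.25$)
$\frac{1}{Z{\left(20,23 \right)} + g} = \frac{1}{\left(-1\right) 23 \cdot 20 + \frac{289}{4}} = \frac{1}{-460 + \frac{289}{4}} = \frac{1}{- \frac{1551}{4}} = - \frac{4}{1551}$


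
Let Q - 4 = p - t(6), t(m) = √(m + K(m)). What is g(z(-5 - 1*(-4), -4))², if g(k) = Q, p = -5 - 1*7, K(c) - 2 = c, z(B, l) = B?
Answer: (8 + √14)² ≈ 137.87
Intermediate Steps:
K(c) = 2 + c
p = -12 (p = -5 - 7 = -12)
t(m) = √(2 + 2*m) (t(m) = √(m + (2 + m)) = √(2 + 2*m))
Q = -8 - √14 (Q = 4 + (-12 - √(2 + 2*6)) = 4 + (-12 - √(2 + 12)) = 4 + (-12 - √14) = -8 - √14 ≈ -11.742)
g(k) = -8 - √14
g(z(-5 - 1*(-4), -4))² = (-8 - √14)²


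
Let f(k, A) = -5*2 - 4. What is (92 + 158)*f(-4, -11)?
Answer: -3500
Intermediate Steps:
f(k, A) = -14 (f(k, A) = -10 - 4 = -14)
(92 + 158)*f(-4, -11) = (92 + 158)*(-14) = 250*(-14) = -3500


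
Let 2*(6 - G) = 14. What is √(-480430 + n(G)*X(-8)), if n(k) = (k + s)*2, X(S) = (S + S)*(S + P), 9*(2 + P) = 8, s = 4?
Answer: I*√4315998/3 ≈ 692.5*I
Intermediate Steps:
P = -10/9 (P = -2 + (⅑)*8 = -2 + 8/9 = -10/9 ≈ -1.1111)
X(S) = 2*S*(-10/9 + S) (X(S) = (S + S)*(S - 10/9) = (2*S)*(-10/9 + S) = 2*S*(-10/9 + S))
G = -1 (G = 6 - ½*14 = 6 - 7 = -1)
n(k) = 8 + 2*k (n(k) = (k + 4)*2 = (4 + k)*2 = 8 + 2*k)
√(-480430 + n(G)*X(-8)) = √(-480430 + (8 + 2*(-1))*((2/9)*(-8)*(-10 + 9*(-8)))) = √(-480430 + (8 - 2)*((2/9)*(-8)*(-10 - 72))) = √(-480430 + 6*((2/9)*(-8)*(-82))) = √(-480430 + 6*(1312/9)) = √(-480430 + 2624/3) = √(-1438666/3) = I*√4315998/3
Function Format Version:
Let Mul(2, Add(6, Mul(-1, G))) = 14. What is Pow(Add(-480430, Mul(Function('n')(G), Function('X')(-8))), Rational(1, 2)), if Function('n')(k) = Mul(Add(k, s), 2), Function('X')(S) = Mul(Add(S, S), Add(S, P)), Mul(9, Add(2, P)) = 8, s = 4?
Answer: Mul(Rational(1, 3), I, Pow(4315998, Rational(1, 2))) ≈ Mul(692.50, I)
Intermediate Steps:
P = Rational(-10, 9) (P = Add(-2, Mul(Rational(1, 9), 8)) = Add(-2, Rational(8, 9)) = Rational(-10, 9) ≈ -1.1111)
Function('X')(S) = Mul(2, S, Add(Rational(-10, 9), S)) (Function('X')(S) = Mul(Add(S, S), Add(S, Rational(-10, 9))) = Mul(Mul(2, S), Add(Rational(-10, 9), S)) = Mul(2, S, Add(Rational(-10, 9), S)))
G = -1 (G = Add(6, Mul(Rational(-1, 2), 14)) = Add(6, -7) = -1)
Function('n')(k) = Add(8, Mul(2, k)) (Function('n')(k) = Mul(Add(k, 4), 2) = Mul(Add(4, k), 2) = Add(8, Mul(2, k)))
Pow(Add(-480430, Mul(Function('n')(G), Function('X')(-8))), Rational(1, 2)) = Pow(Add(-480430, Mul(Add(8, Mul(2, -1)), Mul(Rational(2, 9), -8, Add(-10, Mul(9, -8))))), Rational(1, 2)) = Pow(Add(-480430, Mul(Add(8, -2), Mul(Rational(2, 9), -8, Add(-10, -72)))), Rational(1, 2)) = Pow(Add(-480430, Mul(6, Mul(Rational(2, 9), -8, -82))), Rational(1, 2)) = Pow(Add(-480430, Mul(6, Rational(1312, 9))), Rational(1, 2)) = Pow(Add(-480430, Rational(2624, 3)), Rational(1, 2)) = Pow(Rational(-1438666, 3), Rational(1, 2)) = Mul(Rational(1, 3), I, Pow(4315998, Rational(1, 2)))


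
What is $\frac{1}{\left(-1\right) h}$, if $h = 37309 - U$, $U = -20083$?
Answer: $- \frac{1}{57392} \approx -1.7424 \cdot 10^{-5}$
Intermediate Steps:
$h = 57392$ ($h = 37309 - -20083 = 37309 + 20083 = 57392$)
$\frac{1}{\left(-1\right) h} = \frac{1}{\left(-1\right) 57392} = \frac{1}{-57392} = - \frac{1}{57392}$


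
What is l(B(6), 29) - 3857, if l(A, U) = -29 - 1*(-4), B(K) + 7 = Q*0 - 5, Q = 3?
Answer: -3882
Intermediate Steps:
B(K) = -12 (B(K) = -7 + (3*0 - 5) = -7 + (0 - 5) = -7 - 5 = -12)
l(A, U) = -25 (l(A, U) = -29 + 4 = -25)
l(B(6), 29) - 3857 = -25 - 3857 = -3882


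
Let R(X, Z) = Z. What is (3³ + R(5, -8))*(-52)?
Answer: -988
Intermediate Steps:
(3³ + R(5, -8))*(-52) = (3³ - 8)*(-52) = (27 - 8)*(-52) = 19*(-52) = -988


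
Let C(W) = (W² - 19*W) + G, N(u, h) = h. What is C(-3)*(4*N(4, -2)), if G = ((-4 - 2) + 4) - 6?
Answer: -464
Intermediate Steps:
G = -8 (G = (-6 + 4) - 6 = -2 - 6 = -8)
C(W) = -8 + W² - 19*W (C(W) = (W² - 19*W) - 8 = -8 + W² - 19*W)
C(-3)*(4*N(4, -2)) = (-8 + (-3)² - 19*(-3))*(4*(-2)) = (-8 + 9 + 57)*(-8) = 58*(-8) = -464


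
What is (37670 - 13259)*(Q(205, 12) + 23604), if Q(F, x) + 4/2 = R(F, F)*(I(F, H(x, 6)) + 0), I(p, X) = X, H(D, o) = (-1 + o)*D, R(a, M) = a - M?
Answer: 576148422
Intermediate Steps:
H(D, o) = D*(-1 + o)
Q(F, x) = -2 (Q(F, x) = -2 + (F - F)*(x*(-1 + 6) + 0) = -2 + 0*(x*5 + 0) = -2 + 0*(5*x + 0) = -2 + 0*(5*x) = -2 + 0 = -2)
(37670 - 13259)*(Q(205, 12) + 23604) = (37670 - 13259)*(-2 + 23604) = 24411*23602 = 576148422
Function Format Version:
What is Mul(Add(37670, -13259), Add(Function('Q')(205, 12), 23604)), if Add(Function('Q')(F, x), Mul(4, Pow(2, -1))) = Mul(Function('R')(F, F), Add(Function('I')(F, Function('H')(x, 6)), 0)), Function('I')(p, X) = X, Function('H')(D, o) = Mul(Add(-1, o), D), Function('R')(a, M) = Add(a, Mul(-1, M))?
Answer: 576148422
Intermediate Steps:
Function('H')(D, o) = Mul(D, Add(-1, o))
Function('Q')(F, x) = -2 (Function('Q')(F, x) = Add(-2, Mul(Add(F, Mul(-1, F)), Add(Mul(x, Add(-1, 6)), 0))) = Add(-2, Mul(0, Add(Mul(x, 5), 0))) = Add(-2, Mul(0, Add(Mul(5, x), 0))) = Add(-2, Mul(0, Mul(5, x))) = Add(-2, 0) = -2)
Mul(Add(37670, -13259), Add(Function('Q')(205, 12), 23604)) = Mul(Add(37670, -13259), Add(-2, 23604)) = Mul(24411, 23602) = 576148422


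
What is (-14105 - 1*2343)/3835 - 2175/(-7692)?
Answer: -39392297/9832940 ≈ -4.0062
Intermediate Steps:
(-14105 - 1*2343)/3835 - 2175/(-7692) = (-14105 - 2343)*(1/3835) - 2175*(-1/7692) = -16448*1/3835 + 725/2564 = -16448/3835 + 725/2564 = -39392297/9832940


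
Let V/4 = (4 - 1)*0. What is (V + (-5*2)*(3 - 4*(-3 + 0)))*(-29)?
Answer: 4350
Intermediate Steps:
V = 0 (V = 4*((4 - 1)*0) = 4*(3*0) = 4*0 = 0)
(V + (-5*2)*(3 - 4*(-3 + 0)))*(-29) = (0 + (-5*2)*(3 - 4*(-3 + 0)))*(-29) = (0 - 10*(3 - 4*(-3)))*(-29) = (0 - 10*(3 + 12))*(-29) = (0 - 10*15)*(-29) = (0 - 150)*(-29) = -150*(-29) = 4350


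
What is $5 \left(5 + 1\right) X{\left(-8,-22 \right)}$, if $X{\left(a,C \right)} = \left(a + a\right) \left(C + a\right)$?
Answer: $14400$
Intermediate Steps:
$X{\left(a,C \right)} = 2 a \left(C + a\right)$
$5 \left(5 + 1\right) X{\left(-8,-22 \right)} = 5 \left(5 + 1\right) 2 \left(-8\right) \left(-22 - 8\right) = 5 \cdot 6 \cdot 2 \left(-8\right) \left(-30\right) = 30 \cdot 480 = 14400$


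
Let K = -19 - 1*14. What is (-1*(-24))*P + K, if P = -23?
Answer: -585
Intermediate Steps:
K = -33 (K = -19 - 14 = -33)
(-1*(-24))*P + K = -1*(-24)*(-23) - 33 = 24*(-23) - 33 = -552 - 33 = -585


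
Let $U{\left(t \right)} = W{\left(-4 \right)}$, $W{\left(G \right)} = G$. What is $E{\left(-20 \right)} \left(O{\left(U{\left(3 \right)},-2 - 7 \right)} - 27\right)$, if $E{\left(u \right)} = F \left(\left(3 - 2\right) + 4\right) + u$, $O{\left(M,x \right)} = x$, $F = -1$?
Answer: $900$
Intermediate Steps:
$U{\left(t \right)} = -4$
$E{\left(u \right)} = -5 + u$ ($E{\left(u \right)} = - (\left(3 - 2\right) + 4) + u = - (1 + 4) + u = \left(-1\right) 5 + u = -5 + u$)
$E{\left(-20 \right)} \left(O{\left(U{\left(3 \right)},-2 - 7 \right)} - 27\right) = \left(-5 - 20\right) \left(\left(-2 - 7\right) - 27\right) = - 25 \left(\left(-2 - 7\right) - 27\right) = - 25 \left(-9 - 27\right) = \left(-25\right) \left(-36\right) = 900$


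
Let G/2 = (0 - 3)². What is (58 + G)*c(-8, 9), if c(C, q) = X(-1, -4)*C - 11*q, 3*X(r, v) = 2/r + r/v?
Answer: -21508/3 ≈ -7169.3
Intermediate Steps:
G = 18 (G = 2*(0 - 3)² = 2*(-3)² = 2*9 = 18)
X(r, v) = 2/(3*r) + r/(3*v) (X(r, v) = (2/r + r/v)/3 = 2/(3*r) + r/(3*v))
c(C, q) = -11*q - 7*C/12 (c(C, q) = ((⅔)/(-1) + (⅓)*(-1)/(-4))*C - 11*q = ((⅔)*(-1) + (⅓)*(-1)*(-¼))*C - 11*q = (-⅔ + 1/12)*C - 11*q = -7*C/12 - 11*q = -11*q - 7*C/12)
(58 + G)*c(-8, 9) = (58 + 18)*(-11*9 - 7/12*(-8)) = 76*(-99 + 14/3) = 76*(-283/3) = -21508/3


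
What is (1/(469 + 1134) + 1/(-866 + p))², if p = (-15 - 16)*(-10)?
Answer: 1096209/794358647824 ≈ 1.3800e-6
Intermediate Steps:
p = 310 (p = -31*(-10) = 310)
(1/(469 + 1134) + 1/(-866 + p))² = (1/(469 + 1134) + 1/(-866 + 310))² = (1/1603 + 1/(-556))² = (1/1603 - 1/556)² = (-1047/891268)² = 1096209/794358647824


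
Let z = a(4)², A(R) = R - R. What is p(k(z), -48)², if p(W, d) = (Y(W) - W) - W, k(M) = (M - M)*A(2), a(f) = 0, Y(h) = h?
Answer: 0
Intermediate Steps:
A(R) = 0
z = 0 (z = 0² = 0)
k(M) = 0 (k(M) = (M - M)*0 = 0*0 = 0)
p(W, d) = -W (p(W, d) = (W - W) - W = 0 - W = -W)
p(k(z), -48)² = (-1*0)² = 0² = 0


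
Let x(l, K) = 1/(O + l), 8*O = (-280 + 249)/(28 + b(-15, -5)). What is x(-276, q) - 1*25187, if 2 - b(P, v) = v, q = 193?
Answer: -1947232437/77311 ≈ -25187.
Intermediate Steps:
b(P, v) = 2 - v
O = -31/280 (O = ((-280 + 249)/(28 + (2 - 1*(-5))))/8 = (-31/(28 + (2 + 5)))/8 = (-31/(28 + 7))/8 = (-31/35)/8 = (-31*1/35)/8 = (⅛)*(-31/35) = -31/280 ≈ -0.11071)
x(l, K) = 1/(-31/280 + l)
x(-276, q) - 1*25187 = 280/(-31 + 280*(-276)) - 1*25187 = 280/(-31 - 77280) - 25187 = 280/(-77311) - 25187 = 280*(-1/77311) - 25187 = -280/77311 - 25187 = -1947232437/77311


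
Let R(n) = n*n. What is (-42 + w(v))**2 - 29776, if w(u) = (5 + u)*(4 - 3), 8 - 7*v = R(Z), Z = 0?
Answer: -1396023/49 ≈ -28490.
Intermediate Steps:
R(n) = n**2
v = 8/7 (v = 8/7 - 1/7*0**2 = 8/7 - 1/7*0 = 8/7 + 0 = 8/7 ≈ 1.1429)
w(u) = 5 + u (w(u) = (5 + u)*1 = 5 + u)
(-42 + w(v))**2 - 29776 = (-42 + (5 + 8/7))**2 - 29776 = (-42 + 43/7)**2 - 29776 = (-251/7)**2 - 29776 = 63001/49 - 29776 = -1396023/49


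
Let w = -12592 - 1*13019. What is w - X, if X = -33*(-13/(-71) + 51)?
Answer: -1698459/71 ≈ -23922.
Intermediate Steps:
w = -25611 (w = -12592 - 13019 = -25611)
X = -119922/71 (X = -33*(-13*(-1/71) + 51) = -33*(13/71 + 51) = -33*3634/71 = -119922/71 ≈ -1689.0)
w - X = -25611 - 1*(-119922/71) = -25611 + 119922/71 = -1698459/71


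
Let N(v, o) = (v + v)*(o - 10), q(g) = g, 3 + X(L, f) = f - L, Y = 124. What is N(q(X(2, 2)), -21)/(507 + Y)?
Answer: 186/631 ≈ 0.29477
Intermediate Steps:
X(L, f) = -3 + f - L (X(L, f) = -3 + (f - L) = -3 + f - L)
N(v, o) = 2*v*(-10 + o) (N(v, o) = (2*v)*(-10 + o) = 2*v*(-10 + o))
N(q(X(2, 2)), -21)/(507 + Y) = (2*(-3 + 2 - 1*2)*(-10 - 21))/(507 + 124) = (2*(-3 + 2 - 2)*(-31))/631 = (2*(-3)*(-31))*(1/631) = 186*(1/631) = 186/631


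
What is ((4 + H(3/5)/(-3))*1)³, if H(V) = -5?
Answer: 4913/27 ≈ 181.96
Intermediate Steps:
((4 + H(3/5)/(-3))*1)³ = ((4 - 5/(-3))*1)³ = ((4 - 5*(-⅓))*1)³ = ((4 + 5/3)*1)³ = ((17/3)*1)³ = (17/3)³ = 4913/27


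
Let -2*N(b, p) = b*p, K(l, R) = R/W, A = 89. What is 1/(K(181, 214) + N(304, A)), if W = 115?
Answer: -115/1555506 ≈ -7.3931e-5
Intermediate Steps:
K(l, R) = R/115
N(b, p) = -b*p/2
1/(K(181, 214) + N(304, A)) = 1/((1/115)*214 - ½*304*89) = 1/(214/115 - 13528) = 1/(-1555506/115) = -115/1555506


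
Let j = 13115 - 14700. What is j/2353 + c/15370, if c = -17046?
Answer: -32235344/18082805 ≈ -1.7827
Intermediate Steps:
j = -1585
j/2353 + c/15370 = -1585/2353 - 17046/15370 = -1585*1/2353 - 17046*1/15370 = -1585/2353 - 8523/7685 = -32235344/18082805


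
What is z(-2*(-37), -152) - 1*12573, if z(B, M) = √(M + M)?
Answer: -12573 + 4*I*√19 ≈ -12573.0 + 17.436*I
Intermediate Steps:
z(B, M) = √2*√M (z(B, M) = √(2*M) = √2*√M)
z(-2*(-37), -152) - 1*12573 = √2*√(-152) - 1*12573 = √2*(2*I*√38) - 12573 = 4*I*√19 - 12573 = -12573 + 4*I*√19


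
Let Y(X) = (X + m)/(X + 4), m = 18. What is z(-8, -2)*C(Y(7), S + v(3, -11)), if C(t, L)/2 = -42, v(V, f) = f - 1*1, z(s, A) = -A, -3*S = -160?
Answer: -168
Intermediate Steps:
S = 160/3 (S = -1/3*(-160) = 160/3 ≈ 53.333)
Y(X) = (18 + X)/(4 + X) (Y(X) = (X + 18)/(X + 4) = (18 + X)/(4 + X))
v(V, f) = -1 + f (v(V, f) = f - 1 = -1 + f)
C(t, L) = -84 (C(t, L) = 2*(-42) = -84)
z(-8, -2)*C(Y(7), S + v(3, -11)) = -1*(-2)*(-84) = 2*(-84) = -168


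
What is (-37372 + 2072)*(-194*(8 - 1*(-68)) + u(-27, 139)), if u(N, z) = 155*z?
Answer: -240075300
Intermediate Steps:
(-37372 + 2072)*(-194*(8 - 1*(-68)) + u(-27, 139)) = (-37372 + 2072)*(-194*(8 - 1*(-68)) + 155*139) = -35300*(-194*(8 + 68) + 21545) = -35300*(-194*76 + 21545) = -35300*(-14744 + 21545) = -35300*6801 = -240075300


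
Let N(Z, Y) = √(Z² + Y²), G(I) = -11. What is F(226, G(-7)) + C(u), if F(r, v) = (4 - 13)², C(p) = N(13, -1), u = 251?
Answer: 81 + √170 ≈ 94.038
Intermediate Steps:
N(Z, Y) = √(Y² + Z²)
C(p) = √170 (C(p) = √((-1)² + 13²) = √(1 + 169) = √170)
F(r, v) = 81 (F(r, v) = (-9)² = 81)
F(226, G(-7)) + C(u) = 81 + √170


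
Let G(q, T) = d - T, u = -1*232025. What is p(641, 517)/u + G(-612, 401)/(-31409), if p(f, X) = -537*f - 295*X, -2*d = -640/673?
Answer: 10562591710949/4904604080425 ≈ 2.1536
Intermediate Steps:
u = -232025
d = 320/673 (d = -(-320)/673 = -1/2*(-640/673) = 320/673 ≈ 0.47548)
G(q, T) = 320/673 - T
p(641, 517)/u + G(-612, 401)/(-31409) = (-537*641 - 295*517)/(-232025) + (320/673 - 1*401)/(-31409) = (-344217 - 152515)*(-1/232025) + (320/673 - 401)*(-1/31409) = -496732*(-1/232025) - 269553/673*(-1/31409) = 496732/232025 + 269553/21138257 = 10562591710949/4904604080425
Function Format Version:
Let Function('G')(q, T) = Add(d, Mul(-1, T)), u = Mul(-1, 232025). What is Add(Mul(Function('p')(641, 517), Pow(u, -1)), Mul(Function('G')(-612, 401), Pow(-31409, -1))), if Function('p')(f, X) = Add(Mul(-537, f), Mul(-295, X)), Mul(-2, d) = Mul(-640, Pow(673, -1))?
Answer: Rational(10562591710949, 4904604080425) ≈ 2.1536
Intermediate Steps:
u = -232025
d = Rational(320, 673) (d = Mul(Rational(-1, 2), Mul(-640, Pow(673, -1))) = Mul(Rational(-1, 2), Mul(-640, Rational(1, 673))) = Mul(Rational(-1, 2), Rational(-640, 673)) = Rational(320, 673) ≈ 0.47548)
Function('G')(q, T) = Add(Rational(320, 673), Mul(-1, T))
Add(Mul(Function('p')(641, 517), Pow(u, -1)), Mul(Function('G')(-612, 401), Pow(-31409, -1))) = Add(Mul(Add(Mul(-537, 641), Mul(-295, 517)), Pow(-232025, -1)), Mul(Add(Rational(320, 673), Mul(-1, 401)), Pow(-31409, -1))) = Add(Mul(Add(-344217, -152515), Rational(-1, 232025)), Mul(Add(Rational(320, 673), -401), Rational(-1, 31409))) = Add(Mul(-496732, Rational(-1, 232025)), Mul(Rational(-269553, 673), Rational(-1, 31409))) = Add(Rational(496732, 232025), Rational(269553, 21138257)) = Rational(10562591710949, 4904604080425)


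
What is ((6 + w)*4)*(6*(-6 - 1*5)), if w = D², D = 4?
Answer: -5808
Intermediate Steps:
w = 16 (w = 4² = 16)
((6 + w)*4)*(6*(-6 - 1*5)) = ((6 + 16)*4)*(6*(-6 - 1*5)) = (22*4)*(6*(-6 - 5)) = 88*(6*(-11)) = 88*(-66) = -5808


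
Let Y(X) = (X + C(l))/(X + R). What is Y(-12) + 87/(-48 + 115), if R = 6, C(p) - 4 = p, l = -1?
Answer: 375/134 ≈ 2.7985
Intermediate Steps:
C(p) = 4 + p
Y(X) = (3 + X)/(6 + X) (Y(X) = (X + (4 - 1))/(X + 6) = (X + 3)/(6 + X) = (3 + X)/(6 + X))
Y(-12) + 87/(-48 + 115) = (3 - 12)/(6 - 12) + 87/(-48 + 115) = -9/(-6) + 87/67 = -⅙*(-9) + 87*(1/67) = 3/2 + 87/67 = 375/134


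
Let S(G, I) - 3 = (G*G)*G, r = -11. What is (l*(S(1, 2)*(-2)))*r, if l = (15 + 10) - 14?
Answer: 968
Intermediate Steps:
S(G, I) = 3 + G³ (S(G, I) = 3 + (G*G)*G = 3 + G²*G = 3 + G³)
l = 11 (l = 25 - 14 = 11)
(l*(S(1, 2)*(-2)))*r = (11*((3 + 1³)*(-2)))*(-11) = (11*((3 + 1)*(-2)))*(-11) = (11*(4*(-2)))*(-11) = (11*(-8))*(-11) = -88*(-11) = 968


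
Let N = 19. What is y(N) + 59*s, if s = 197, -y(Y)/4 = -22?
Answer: 11711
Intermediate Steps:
y(Y) = 88 (y(Y) = -4*(-22) = 88)
y(N) + 59*s = 88 + 59*197 = 88 + 11623 = 11711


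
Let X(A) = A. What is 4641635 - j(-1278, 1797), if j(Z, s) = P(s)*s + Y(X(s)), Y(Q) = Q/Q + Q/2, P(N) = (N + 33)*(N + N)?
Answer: -23628528409/2 ≈ -1.1814e+10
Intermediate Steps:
P(N) = 2*N*(33 + N) (P(N) = (33 + N)*(2*N) = 2*N*(33 + N))
Y(Q) = 1 + Q/2 (Y(Q) = 1 + Q*(1/2) = 1 + Q/2)
j(Z, s) = 1 + s/2 + 2*s**2*(33 + s) (j(Z, s) = (2*s*(33 + s))*s + (1 + s/2) = 2*s**2*(33 + s) + (1 + s/2) = 1 + s/2 + 2*s**2*(33 + s))
4641635 - j(-1278, 1797) = 4641635 - (1 + (1/2)*1797 + 2*1797**2*(33 + 1797)) = 4641635 - (1 + 1797/2 + 2*3229209*1830) = 4641635 - (1 + 1797/2 + 11818904940) = 4641635 - 1*23637811679/2 = 4641635 - 23637811679/2 = -23628528409/2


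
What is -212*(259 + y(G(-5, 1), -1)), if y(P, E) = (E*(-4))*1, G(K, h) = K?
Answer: -55756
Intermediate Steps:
y(P, E) = -4*E (y(P, E) = -4*E*1 = -4*E)
-212*(259 + y(G(-5, 1), -1)) = -212*(259 - 4*(-1)) = -212*(259 + 4) = -212*263 = -55756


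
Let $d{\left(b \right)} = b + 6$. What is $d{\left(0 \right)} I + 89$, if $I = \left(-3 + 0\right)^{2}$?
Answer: $143$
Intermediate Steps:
$I = 9$ ($I = \left(-3\right)^{2} = 9$)
$d{\left(b \right)} = 6 + b$
$d{\left(0 \right)} I + 89 = \left(6 + 0\right) 9 + 89 = 6 \cdot 9 + 89 = 54 + 89 = 143$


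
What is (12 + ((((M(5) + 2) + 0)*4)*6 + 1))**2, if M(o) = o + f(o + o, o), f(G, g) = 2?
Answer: 52441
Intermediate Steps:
M(o) = 2 + o (M(o) = o + 2 = 2 + o)
(12 + ((((M(5) + 2) + 0)*4)*6 + 1))**2 = (12 + (((((2 + 5) + 2) + 0)*4)*6 + 1))**2 = (12 + ((((7 + 2) + 0)*4)*6 + 1))**2 = (12 + (((9 + 0)*4)*6 + 1))**2 = (12 + ((9*4)*6 + 1))**2 = (12 + (36*6 + 1))**2 = (12 + (216 + 1))**2 = (12 + 217)**2 = 229**2 = 52441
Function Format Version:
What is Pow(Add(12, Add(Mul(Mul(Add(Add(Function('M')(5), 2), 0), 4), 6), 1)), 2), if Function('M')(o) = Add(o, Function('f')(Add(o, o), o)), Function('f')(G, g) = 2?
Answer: 52441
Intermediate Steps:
Function('M')(o) = Add(2, o) (Function('M')(o) = Add(o, 2) = Add(2, o))
Pow(Add(12, Add(Mul(Mul(Add(Add(Function('M')(5), 2), 0), 4), 6), 1)), 2) = Pow(Add(12, Add(Mul(Mul(Add(Add(Add(2, 5), 2), 0), 4), 6), 1)), 2) = Pow(Add(12, Add(Mul(Mul(Add(Add(7, 2), 0), 4), 6), 1)), 2) = Pow(Add(12, Add(Mul(Mul(Add(9, 0), 4), 6), 1)), 2) = Pow(Add(12, Add(Mul(Mul(9, 4), 6), 1)), 2) = Pow(Add(12, Add(Mul(36, 6), 1)), 2) = Pow(Add(12, Add(216, 1)), 2) = Pow(Add(12, 217), 2) = Pow(229, 2) = 52441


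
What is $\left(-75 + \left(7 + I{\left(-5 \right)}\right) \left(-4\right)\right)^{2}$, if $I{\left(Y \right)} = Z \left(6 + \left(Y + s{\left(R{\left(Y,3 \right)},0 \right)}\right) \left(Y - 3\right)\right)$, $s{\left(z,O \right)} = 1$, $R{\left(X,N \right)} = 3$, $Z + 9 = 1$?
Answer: $1238769$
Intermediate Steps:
$Z = -8$ ($Z = -9 + 1 = -8$)
$I{\left(Y \right)} = -48 - 8 \left(1 + Y\right) \left(-3 + Y\right)$ ($I{\left(Y \right)} = - 8 \left(6 + \left(Y + 1\right) \left(Y - 3\right)\right) = - 8 \left(6 + \left(1 + Y\right) \left(-3 + Y\right)\right) = -48 - 8 \left(1 + Y\right) \left(-3 + Y\right)$)
$\left(-75 + \left(7 + I{\left(-5 \right)}\right) \left(-4\right)\right)^{2} = \left(-75 + \left(7 - \left(104 + 200\right)\right) \left(-4\right)\right)^{2} = \left(-75 + \left(7 - 304\right) \left(-4\right)\right)^{2} = \left(-75 - -1188\right)^{2} = \left(-75 + 1188\right)^{2} = 1113^{2} = 1238769$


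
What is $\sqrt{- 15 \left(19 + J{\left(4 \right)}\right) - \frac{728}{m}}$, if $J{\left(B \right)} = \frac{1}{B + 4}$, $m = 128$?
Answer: $\frac{i \sqrt{4681}}{4} \approx 17.104 i$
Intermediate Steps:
$J{\left(B \right)} = \frac{1}{4 + B}$
$\sqrt{- 15 \left(19 + J{\left(4 \right)}\right) - \frac{728}{m}} = \sqrt{- 15 \left(19 + \frac{1}{4 + 4}\right) - \frac{728}{128}} = \sqrt{- 15 \left(19 + \frac{1}{8}\right) - \frac{91}{16}} = \sqrt{\left(-15\right) \frac{153}{8} - \frac{91}{16}} = \sqrt{- \frac{2295}{8} - \frac{91}{16}} = \sqrt{- \frac{4681}{16}} = \frac{i \sqrt{4681}}{4}$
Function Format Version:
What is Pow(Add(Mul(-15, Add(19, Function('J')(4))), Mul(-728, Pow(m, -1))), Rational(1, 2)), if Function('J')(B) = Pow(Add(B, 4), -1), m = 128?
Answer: Mul(Rational(1, 4), I, Pow(4681, Rational(1, 2))) ≈ Mul(17.104, I)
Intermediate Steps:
Function('J')(B) = Pow(Add(4, B), -1)
Pow(Add(Mul(-15, Add(19, Function('J')(4))), Mul(-728, Pow(m, -1))), Rational(1, 2)) = Pow(Add(Mul(-15, Add(19, Pow(Add(4, 4), -1))), Mul(-728, Pow(128, -1))), Rational(1, 2)) = Pow(Add(Mul(-15, Add(19, Pow(8, -1))), Mul(-728, Rational(1, 128))), Rational(1, 2)) = Pow(Add(Mul(-15, Add(19, Rational(1, 8))), Rational(-91, 16)), Rational(1, 2)) = Pow(Add(Mul(-15, Rational(153, 8)), Rational(-91, 16)), Rational(1, 2)) = Pow(Add(Rational(-2295, 8), Rational(-91, 16)), Rational(1, 2)) = Pow(Rational(-4681, 16), Rational(1, 2)) = Mul(Rational(1, 4), I, Pow(4681, Rational(1, 2)))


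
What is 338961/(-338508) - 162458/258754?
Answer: -23783474543/14598383172 ≈ -1.6292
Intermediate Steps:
338961/(-338508) - 162458/258754 = 338961*(-1/338508) - 162458*1/258754 = -112987/112836 - 81229/129377 = -23783474543/14598383172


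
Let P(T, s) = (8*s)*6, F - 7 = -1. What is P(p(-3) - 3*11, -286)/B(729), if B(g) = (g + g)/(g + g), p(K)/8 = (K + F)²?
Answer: -13728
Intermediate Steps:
F = 6 (F = 7 - 1 = 6)
p(K) = 8*(6 + K)² (p(K) = 8*(K + 6)² = 8*(6 + K)²)
B(g) = 1 (B(g) = (2*g)/((2*g)) = (2*g)*(1/(2*g)) = 1)
P(T, s) = 48*s
P(p(-3) - 3*11, -286)/B(729) = (48*(-286))/1 = -13728*1 = -13728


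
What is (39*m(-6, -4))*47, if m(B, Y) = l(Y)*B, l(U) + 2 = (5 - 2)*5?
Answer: -142974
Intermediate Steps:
l(U) = 13 (l(U) = -2 + (5 - 2)*5 = -2 + 3*5 = -2 + 15 = 13)
m(B, Y) = 13*B
(39*m(-6, -4))*47 = (39*(13*(-6)))*47 = (39*(-78))*47 = -3042*47 = -142974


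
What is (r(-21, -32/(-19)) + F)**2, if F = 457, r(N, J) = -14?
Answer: 196249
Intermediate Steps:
(r(-21, -32/(-19)) + F)**2 = (-14 + 457)**2 = 443**2 = 196249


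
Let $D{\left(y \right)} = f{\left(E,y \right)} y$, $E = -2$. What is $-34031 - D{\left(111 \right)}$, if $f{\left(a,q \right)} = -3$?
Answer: $-33698$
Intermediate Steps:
$D{\left(y \right)} = - 3 y$
$-34031 - D{\left(111 \right)} = -34031 - \left(-3\right) 111 = -34031 - -333 = -34031 + 333 = -33698$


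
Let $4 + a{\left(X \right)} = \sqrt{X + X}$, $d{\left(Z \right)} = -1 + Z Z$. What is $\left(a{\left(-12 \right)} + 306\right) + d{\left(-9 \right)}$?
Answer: $382 + 2 i \sqrt{6} \approx 382.0 + 4.899 i$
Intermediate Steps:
$d{\left(Z \right)} = -1 + Z^{2}$
$a{\left(X \right)} = -4 + \sqrt{2} \sqrt{X}$ ($a{\left(X \right)} = -4 + \sqrt{X + X} = -4 + \sqrt{2 X} = -4 + \sqrt{2} \sqrt{X}$)
$\left(a{\left(-12 \right)} + 306\right) + d{\left(-9 \right)} = \left(\left(-4 + \sqrt{2} \sqrt{-12}\right) + 306\right) - \left(1 - \left(-9\right)^{2}\right) = \left(\left(-4 + \sqrt{2} \cdot 2 i \sqrt{3}\right) + 306\right) + \left(-1 + 81\right) = \left(\left(-4 + 2 i \sqrt{6}\right) + 306\right) + 80 = \left(302 + 2 i \sqrt{6}\right) + 80 = 382 + 2 i \sqrt{6}$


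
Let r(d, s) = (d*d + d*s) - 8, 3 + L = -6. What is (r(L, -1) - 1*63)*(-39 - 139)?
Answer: -3382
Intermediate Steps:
L = -9 (L = -3 - 6 = -9)
r(d, s) = -8 + d² + d*s (r(d, s) = (d² + d*s) - 8 = -8 + d² + d*s)
(r(L, -1) - 1*63)*(-39 - 139) = ((-8 + (-9)² - 9*(-1)) - 1*63)*(-39 - 139) = ((-8 + 81 + 9) - 63)*(-178) = (82 - 63)*(-178) = 19*(-178) = -3382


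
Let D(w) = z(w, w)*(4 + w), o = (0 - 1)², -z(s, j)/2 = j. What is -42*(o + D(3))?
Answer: 1722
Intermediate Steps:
z(s, j) = -2*j
o = 1 (o = (-1)² = 1)
D(w) = -2*w*(4 + w) (D(w) = (-2*w)*(4 + w) = -2*w*(4 + w))
-42*(o + D(3)) = -42*(1 - 2*3*(4 + 3)) = -42*(1 - 2*3*7) = -42*(1 - 42) = -42*(-41) = 1722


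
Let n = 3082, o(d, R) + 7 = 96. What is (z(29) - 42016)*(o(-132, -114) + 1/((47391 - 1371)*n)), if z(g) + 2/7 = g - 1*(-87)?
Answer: -264457716796373/70916820 ≈ -3.7291e+6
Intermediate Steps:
z(g) = 607/7 + g (z(g) = -2/7 + (g - 1*(-87)) = -2/7 + (g + 87) = -2/7 + (87 + g) = 607/7 + g)
o(d, R) = 89 (o(d, R) = -7 + 96 = 89)
(z(29) - 42016)*(o(-132, -114) + 1/((47391 - 1371)*n)) = ((607/7 + 29) - 42016)*(89 + 1/((47391 - 1371)*3082)) = (810/7 - 42016)*(89 + (1/3082)/46020) = -293302*(89 + (1/46020)*(1/3082))/7 = -293302*(89 + 1/141833640)/7 = -293302/7*12623193961/141833640 = -264457716796373/70916820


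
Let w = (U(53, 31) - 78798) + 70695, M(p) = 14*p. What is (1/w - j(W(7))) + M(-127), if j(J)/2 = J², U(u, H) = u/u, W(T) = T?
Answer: -15199353/8102 ≈ -1876.0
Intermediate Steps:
U(u, H) = 1
w = -8102 (w = (1 - 78798) + 70695 = -78797 + 70695 = -8102)
j(J) = 2*J²
(1/w - j(W(7))) + M(-127) = (1/(-8102) - 2*7²) + 14*(-127) = (-1/8102 - 2*49) - 1778 = (-1/8102 - 1*98) - 1778 = (-1/8102 - 98) - 1778 = -793997/8102 - 1778 = -15199353/8102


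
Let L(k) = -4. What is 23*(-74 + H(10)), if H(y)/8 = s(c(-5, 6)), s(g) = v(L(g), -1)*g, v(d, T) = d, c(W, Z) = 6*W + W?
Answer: 24058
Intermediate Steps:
c(W, Z) = 7*W
s(g) = -4*g
H(y) = 1120 (H(y) = 8*(-28*(-5)) = 8*(-4*(-35)) = 8*140 = 1120)
23*(-74 + H(10)) = 23*(-74 + 1120) = 23*1046 = 24058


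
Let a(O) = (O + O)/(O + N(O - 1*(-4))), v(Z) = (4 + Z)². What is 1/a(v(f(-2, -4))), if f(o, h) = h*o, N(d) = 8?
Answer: 19/36 ≈ 0.52778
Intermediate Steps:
a(O) = 2*O/(8 + O) (a(O) = (O + O)/(O + 8) = (2*O)/(8 + O) = 2*O/(8 + O))
1/a(v(f(-2, -4))) = 1/(2*(4 - 4*(-2))²/(8 + (4 - 4*(-2))²)) = 1/(2*(4 + 8)²/(8 + (4 + 8)²)) = 1/(2*12²/(8 + 12²)) = 1/(2*144/(8 + 144)) = 1/(2*144/152) = 1/(2*144*(1/152)) = 1/(36/19) = 19/36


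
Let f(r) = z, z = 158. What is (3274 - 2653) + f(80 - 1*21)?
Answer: 779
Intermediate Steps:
f(r) = 158
(3274 - 2653) + f(80 - 1*21) = (3274 - 2653) + 158 = 621 + 158 = 779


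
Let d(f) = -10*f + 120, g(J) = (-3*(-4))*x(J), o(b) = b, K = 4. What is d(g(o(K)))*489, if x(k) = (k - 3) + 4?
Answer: -234720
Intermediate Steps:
x(k) = 1 + k (x(k) = (-3 + k) + 4 = 1 + k)
g(J) = 12 + 12*J (g(J) = (-3*(-4))*(1 + J) = 12*(1 + J) = 12 + 12*J)
d(f) = 120 - 10*f
d(g(o(K)))*489 = (120 - 10*(12 + 12*4))*489 = (120 - 10*(12 + 48))*489 = (120 - 10*60)*489 = (120 - 600)*489 = -480*489 = -234720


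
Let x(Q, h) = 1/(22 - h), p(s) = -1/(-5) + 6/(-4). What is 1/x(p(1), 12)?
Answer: 10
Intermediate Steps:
p(s) = -13/10 (p(s) = -1*(-1/5) + 6*(-1/4) = 1/5 - 3/2 = -13/10)
1/x(p(1), 12) = 1/(-1/(-22 + 12)) = 1/(-1/(-10)) = 1/(-1*(-1/10)) = 1/(1/10) = 10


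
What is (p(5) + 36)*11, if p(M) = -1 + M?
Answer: 440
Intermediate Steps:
(p(5) + 36)*11 = ((-1 + 5) + 36)*11 = (4 + 36)*11 = 40*11 = 440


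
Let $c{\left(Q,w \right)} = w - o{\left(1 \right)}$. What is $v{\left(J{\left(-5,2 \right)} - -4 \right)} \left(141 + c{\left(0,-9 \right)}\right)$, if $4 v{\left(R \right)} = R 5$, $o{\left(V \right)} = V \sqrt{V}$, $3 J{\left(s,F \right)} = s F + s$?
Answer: $- \frac{655}{4} \approx -163.75$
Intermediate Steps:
$J{\left(s,F \right)} = \frac{s}{3} + \frac{F s}{3}$ ($J{\left(s,F \right)} = \frac{s F + s}{3} = \frac{F s + s}{3} = \frac{s + F s}{3} = \frac{s}{3} + \frac{F s}{3}$)
$o{\left(V \right)} = V^{\frac{3}{2}}$
$v{\left(R \right)} = \frac{5 R}{4}$ ($v{\left(R \right)} = \frac{R 5}{4} = \frac{5 R}{4}$)
$c{\left(Q,w \right)} = -1 + w$ ($c{\left(Q,w \right)} = w - 1^{\frac{3}{2}} = w - 1 = -1 + w$)
$v{\left(J{\left(-5,2 \right)} - -4 \right)} \left(141 + c{\left(0,-9 \right)}\right) = \frac{5 \left(\frac{1}{3} \left(-5\right) \left(1 + 2\right) - -4\right)}{4} \left(141 - 10\right) = \frac{5 \left(\frac{1}{3} \left(-5\right) 3 + 4\right)}{4} \left(141 - 10\right) = \frac{5 \left(-5 + 4\right)}{4} \cdot 131 = \frac{5}{4} \left(-1\right) 131 = \left(- \frac{5}{4}\right) 131 = - \frac{655}{4}$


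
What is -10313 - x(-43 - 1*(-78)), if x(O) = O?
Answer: -10348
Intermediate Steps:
-10313 - x(-43 - 1*(-78)) = -10313 - (-43 - 1*(-78)) = -10313 - (-43 + 78) = -10313 - 1*35 = -10313 - 35 = -10348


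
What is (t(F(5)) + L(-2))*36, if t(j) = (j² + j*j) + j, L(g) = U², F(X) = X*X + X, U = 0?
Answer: 65880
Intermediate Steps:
F(X) = X + X² (F(X) = X² + X = X + X²)
L(g) = 0 (L(g) = 0² = 0)
t(j) = j + 2*j² (t(j) = (j² + j²) + j = 2*j² + j = j + 2*j²)
(t(F(5)) + L(-2))*36 = ((5*(1 + 5))*(1 + 2*(5*(1 + 5))) + 0)*36 = ((5*6)*(1 + 2*(5*6)) + 0)*36 = (30*(1 + 2*30) + 0)*36 = (30*(1 + 60) + 0)*36 = (30*61 + 0)*36 = (1830 + 0)*36 = 1830*36 = 65880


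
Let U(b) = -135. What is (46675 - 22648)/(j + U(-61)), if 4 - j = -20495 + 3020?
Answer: 24027/17344 ≈ 1.3853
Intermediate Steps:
j = 17479 (j = 4 - (-20495 + 3020) = 4 - 1*(-17475) = 4 + 17475 = 17479)
(46675 - 22648)/(j + U(-61)) = (46675 - 22648)/(17479 - 135) = 24027/17344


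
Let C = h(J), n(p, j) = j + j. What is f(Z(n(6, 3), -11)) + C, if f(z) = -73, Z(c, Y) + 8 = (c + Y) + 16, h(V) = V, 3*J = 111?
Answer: -36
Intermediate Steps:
n(p, j) = 2*j
J = 37 (J = (⅓)*111 = 37)
Z(c, Y) = 8 + Y + c (Z(c, Y) = -8 + ((c + Y) + 16) = -8 + ((Y + c) + 16) = -8 + (16 + Y + c) = 8 + Y + c)
C = 37
f(Z(n(6, 3), -11)) + C = -73 + 37 = -36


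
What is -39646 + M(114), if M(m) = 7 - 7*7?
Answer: -39688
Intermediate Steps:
M(m) = -42 (M(m) = 7 - 49 = -42)
-39646 + M(114) = -39646 - 42 = -39688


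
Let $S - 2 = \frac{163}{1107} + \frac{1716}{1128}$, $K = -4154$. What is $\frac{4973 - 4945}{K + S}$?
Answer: $- \frac{2913624}{431875193} \approx -0.0067464$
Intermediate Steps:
$S = \frac{381739}{104058}$ ($S = 2 + \left(\frac{163}{1107} + \frac{1716}{1128}\right) = 2 + \left(163 \cdot \frac{1}{1107} + 1716 \cdot \frac{1}{1128}\right) = 2 + \left(\frac{163}{1107} + \frac{143}{94}\right) = 2 + \frac{173623}{104058} = \frac{381739}{104058} \approx 3.6685$)
$\frac{4973 - 4945}{K + S} = \frac{4973 - 4945}{-4154 + \frac{381739}{104058}} = \frac{28}{- \frac{431875193}{104058}} = 28 \left(- \frac{104058}{431875193}\right) = - \frac{2913624}{431875193}$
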